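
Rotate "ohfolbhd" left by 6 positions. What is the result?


Input: "ohfolbhd", rotate left by 6
First 6 characters: "ohfolb"
Remaining characters: "hd"
Concatenate remaining + first: "hd" + "ohfolb" = "hdohfolb"

hdohfolb


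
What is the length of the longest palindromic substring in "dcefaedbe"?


Input: "dcefaedbe"
Checking substrings for palindromes:
  No multi-char palindromic substrings found
Longest palindromic substring: "d" with length 1

1


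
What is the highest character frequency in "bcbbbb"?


Input: bcbbbb
Character counts:
  'b': 5
  'c': 1
Maximum frequency: 5

5


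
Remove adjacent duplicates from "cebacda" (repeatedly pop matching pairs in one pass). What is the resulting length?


Input: cebacda
Stack-based adjacent duplicate removal:
  Read 'c': push. Stack: c
  Read 'e': push. Stack: ce
  Read 'b': push. Stack: ceb
  Read 'a': push. Stack: ceba
  Read 'c': push. Stack: cebac
  Read 'd': push. Stack: cebacd
  Read 'a': push. Stack: cebacda
Final stack: "cebacda" (length 7)

7


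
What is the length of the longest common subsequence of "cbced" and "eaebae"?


LCS of "cbced" and "eaebae"
DP table:
           e    a    e    b    a    e
      0    0    0    0    0    0    0
  c   0    0    0    0    0    0    0
  b   0    0    0    0    1    1    1
  c   0    0    0    0    1    1    1
  e   0    1    1    1    1    1    2
  d   0    1    1    1    1    1    2
LCS length = dp[5][6] = 2

2


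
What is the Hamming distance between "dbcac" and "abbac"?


Comparing "dbcac" and "abbac" position by position:
  Position 0: 'd' vs 'a' => differ
  Position 1: 'b' vs 'b' => same
  Position 2: 'c' vs 'b' => differ
  Position 3: 'a' vs 'a' => same
  Position 4: 'c' vs 'c' => same
Total differences (Hamming distance): 2

2


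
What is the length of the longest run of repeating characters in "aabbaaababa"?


Input: "aabbaaababa"
Scanning for longest run:
  Position 1 ('a'): continues run of 'a', length=2
  Position 2 ('b'): new char, reset run to 1
  Position 3 ('b'): continues run of 'b', length=2
  Position 4 ('a'): new char, reset run to 1
  Position 5 ('a'): continues run of 'a', length=2
  Position 6 ('a'): continues run of 'a', length=3
  Position 7 ('b'): new char, reset run to 1
  Position 8 ('a'): new char, reset run to 1
  Position 9 ('b'): new char, reset run to 1
  Position 10 ('a'): new char, reset run to 1
Longest run: 'a' with length 3

3


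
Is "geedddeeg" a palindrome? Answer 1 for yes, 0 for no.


Input: geedddeeg
Reversed: geedddeeg
  Compare pos 0 ('g') with pos 8 ('g'): match
  Compare pos 1 ('e') with pos 7 ('e'): match
  Compare pos 2 ('e') with pos 6 ('e'): match
  Compare pos 3 ('d') with pos 5 ('d'): match
Result: palindrome

1


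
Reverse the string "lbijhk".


Input: lbijhk
Reading characters right to left:
  Position 5: 'k'
  Position 4: 'h'
  Position 3: 'j'
  Position 2: 'i'
  Position 1: 'b'
  Position 0: 'l'
Reversed: khjibl

khjibl


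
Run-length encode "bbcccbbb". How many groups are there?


Input: bbcccbbb
Scanning for consecutive runs:
  Group 1: 'b' x 2 (positions 0-1)
  Group 2: 'c' x 3 (positions 2-4)
  Group 3: 'b' x 3 (positions 5-7)
Total groups: 3

3


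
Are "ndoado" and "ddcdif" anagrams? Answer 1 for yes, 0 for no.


Strings: "ndoado", "ddcdif"
Sorted first:  addnoo
Sorted second: cdddfi
Differ at position 0: 'a' vs 'c' => not anagrams

0


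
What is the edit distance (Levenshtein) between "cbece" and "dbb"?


Computing edit distance: "cbece" -> "dbb"
DP table:
           d    b    b
      0    1    2    3
  c   1    1    2    3
  b   2    2    1    2
  e   3    3    2    2
  c   4    4    3    3
  e   5    5    4    4
Edit distance = dp[5][3] = 4

4


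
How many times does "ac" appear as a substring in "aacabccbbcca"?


Searching for "ac" in "aacabccbbcca"
Scanning each position:
  Position 0: "aa" => no
  Position 1: "ac" => MATCH
  Position 2: "ca" => no
  Position 3: "ab" => no
  Position 4: "bc" => no
  Position 5: "cc" => no
  Position 6: "cb" => no
  Position 7: "bb" => no
  Position 8: "bc" => no
  Position 9: "cc" => no
  Position 10: "ca" => no
Total occurrences: 1

1


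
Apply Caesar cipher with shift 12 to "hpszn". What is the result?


Caesar cipher: shift "hpszn" by 12
  'h' (pos 7) + 12 = pos 19 = 't'
  'p' (pos 15) + 12 = pos 1 = 'b'
  's' (pos 18) + 12 = pos 4 = 'e'
  'z' (pos 25) + 12 = pos 11 = 'l'
  'n' (pos 13) + 12 = pos 25 = 'z'
Result: tbelz

tbelz


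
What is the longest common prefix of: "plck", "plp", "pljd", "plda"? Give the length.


Words: plck, plp, pljd, plda
  Position 0: all 'p' => match
  Position 1: all 'l' => match
  Position 2: ('c', 'p', 'j', 'd') => mismatch, stop
LCP = "pl" (length 2)

2


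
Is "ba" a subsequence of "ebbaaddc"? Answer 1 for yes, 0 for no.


Check if "ba" is a subsequence of "ebbaaddc"
Greedy scan:
  Position 0 ('e'): no match needed
  Position 1 ('b'): matches sub[0] = 'b'
  Position 2 ('b'): no match needed
  Position 3 ('a'): matches sub[1] = 'a'
  Position 4 ('a'): no match needed
  Position 5 ('d'): no match needed
  Position 6 ('d'): no match needed
  Position 7 ('c'): no match needed
All 2 characters matched => is a subsequence

1


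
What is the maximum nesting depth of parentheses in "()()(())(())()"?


Input: "()()(())(())()"
Tracking depth:
  Position 0 '(': depth becomes 1
  Position 1 ')': depth becomes 0
  Position 2 '(': depth becomes 1
  Position 3 ')': depth becomes 0
  Position 4 '(': depth becomes 1
  Position 5 '(': depth becomes 2
  Position 6 ')': depth becomes 1
  Position 7 ')': depth becomes 0
  Position 8 '(': depth becomes 1
  Position 9 '(': depth becomes 2
  Position 10 ')': depth becomes 1
  Position 11 ')': depth becomes 0
  Position 12 '(': depth becomes 1
  Position 13 ')': depth becomes 0
Maximum depth reached: 2

2


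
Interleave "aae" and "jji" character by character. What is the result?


Interleaving "aae" and "jji":
  Position 0: 'a' from first, 'j' from second => "aj"
  Position 1: 'a' from first, 'j' from second => "aj"
  Position 2: 'e' from first, 'i' from second => "ei"
Result: ajajei

ajajei


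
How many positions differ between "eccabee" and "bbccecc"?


Comparing "eccabee" and "bbccecc" position by position:
  Position 0: 'e' vs 'b' => DIFFER
  Position 1: 'c' vs 'b' => DIFFER
  Position 2: 'c' vs 'c' => same
  Position 3: 'a' vs 'c' => DIFFER
  Position 4: 'b' vs 'e' => DIFFER
  Position 5: 'e' vs 'c' => DIFFER
  Position 6: 'e' vs 'c' => DIFFER
Positions that differ: 6

6


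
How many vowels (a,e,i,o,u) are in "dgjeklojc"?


Input: dgjeklojc
Checking each character:
  'd' at position 0: consonant
  'g' at position 1: consonant
  'j' at position 2: consonant
  'e' at position 3: vowel (running total: 1)
  'k' at position 4: consonant
  'l' at position 5: consonant
  'o' at position 6: vowel (running total: 2)
  'j' at position 7: consonant
  'c' at position 8: consonant
Total vowels: 2

2


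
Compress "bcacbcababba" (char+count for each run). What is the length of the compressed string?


Input: bcacbcababba
Runs:
  'b' x 1 => "b1"
  'c' x 1 => "c1"
  'a' x 1 => "a1"
  'c' x 1 => "c1"
  'b' x 1 => "b1"
  'c' x 1 => "c1"
  'a' x 1 => "a1"
  'b' x 1 => "b1"
  'a' x 1 => "a1"
  'b' x 2 => "b2"
  'a' x 1 => "a1"
Compressed: "b1c1a1c1b1c1a1b1a1b2a1"
Compressed length: 22

22


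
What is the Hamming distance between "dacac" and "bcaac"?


Comparing "dacac" and "bcaac" position by position:
  Position 0: 'd' vs 'b' => differ
  Position 1: 'a' vs 'c' => differ
  Position 2: 'c' vs 'a' => differ
  Position 3: 'a' vs 'a' => same
  Position 4: 'c' vs 'c' => same
Total differences (Hamming distance): 3

3


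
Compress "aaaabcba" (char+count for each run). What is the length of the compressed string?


Input: aaaabcba
Runs:
  'a' x 4 => "a4"
  'b' x 1 => "b1"
  'c' x 1 => "c1"
  'b' x 1 => "b1"
  'a' x 1 => "a1"
Compressed: "a4b1c1b1a1"
Compressed length: 10

10


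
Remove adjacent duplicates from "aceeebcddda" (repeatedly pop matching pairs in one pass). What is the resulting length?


Input: aceeebcddda
Stack-based adjacent duplicate removal:
  Read 'a': push. Stack: a
  Read 'c': push. Stack: ac
  Read 'e': push. Stack: ace
  Read 'e': matches stack top 'e' => pop. Stack: ac
  Read 'e': push. Stack: ace
  Read 'b': push. Stack: aceb
  Read 'c': push. Stack: acebc
  Read 'd': push. Stack: acebcd
  Read 'd': matches stack top 'd' => pop. Stack: acebc
  Read 'd': push. Stack: acebcd
  Read 'a': push. Stack: acebcda
Final stack: "acebcda" (length 7)

7


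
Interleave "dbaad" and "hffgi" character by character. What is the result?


Interleaving "dbaad" and "hffgi":
  Position 0: 'd' from first, 'h' from second => "dh"
  Position 1: 'b' from first, 'f' from second => "bf"
  Position 2: 'a' from first, 'f' from second => "af"
  Position 3: 'a' from first, 'g' from second => "ag"
  Position 4: 'd' from first, 'i' from second => "di"
Result: dhbfafagdi

dhbfafagdi


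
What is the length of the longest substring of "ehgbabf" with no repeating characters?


Input: "ehgbabf"
Sliding window (track last position of each char):
  Position 0 ('e'): window [0,0] length 1 -- new best
  Position 1 ('h'): window [0,1] length 2 -- new best
  Position 2 ('g'): window [0,2] length 3 -- new best
  Position 3 ('b'): window [0,3] length 4 -- new best
  Position 4 ('a'): window [0,4] length 5 -- new best
  Position 5 ('b'): repeat (last at 3), move window start to 4
  Position 5 ('b'): window [4,5] length 2
  Position 6 ('f'): window [4,6] length 3
Longest substring with no repeats: "ehgba" with length 5

5


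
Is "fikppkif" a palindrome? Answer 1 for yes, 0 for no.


Input: fikppkif
Reversed: fikppkif
  Compare pos 0 ('f') with pos 7 ('f'): match
  Compare pos 1 ('i') with pos 6 ('i'): match
  Compare pos 2 ('k') with pos 5 ('k'): match
  Compare pos 3 ('p') with pos 4 ('p'): match
Result: palindrome

1


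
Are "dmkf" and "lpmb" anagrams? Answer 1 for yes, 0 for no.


Strings: "dmkf", "lpmb"
Sorted first:  dfkm
Sorted second: blmp
Differ at position 0: 'd' vs 'b' => not anagrams

0


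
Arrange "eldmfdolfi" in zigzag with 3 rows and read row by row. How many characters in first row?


Zigzag "eldmfdolfi" into 3 rows:
Placing characters:
  'e' => row 0
  'l' => row 1
  'd' => row 2
  'm' => row 1
  'f' => row 0
  'd' => row 1
  'o' => row 2
  'l' => row 1
  'f' => row 0
  'i' => row 1
Rows:
  Row 0: "eff"
  Row 1: "lmdli"
  Row 2: "do"
First row length: 3

3


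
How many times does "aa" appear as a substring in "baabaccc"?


Searching for "aa" in "baabaccc"
Scanning each position:
  Position 0: "ba" => no
  Position 1: "aa" => MATCH
  Position 2: "ab" => no
  Position 3: "ba" => no
  Position 4: "ac" => no
  Position 5: "cc" => no
  Position 6: "cc" => no
Total occurrences: 1

1


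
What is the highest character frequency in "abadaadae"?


Input: abadaadae
Character counts:
  'a': 5
  'b': 1
  'd': 2
  'e': 1
Maximum frequency: 5

5


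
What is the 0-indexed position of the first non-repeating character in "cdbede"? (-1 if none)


Input: cdbede
Character frequencies:
  'b': 1
  'c': 1
  'd': 2
  'e': 2
Scanning left to right for freq == 1:
  Position 0 ('c'): unique! => answer = 0

0


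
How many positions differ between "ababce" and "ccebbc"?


Comparing "ababce" and "ccebbc" position by position:
  Position 0: 'a' vs 'c' => DIFFER
  Position 1: 'b' vs 'c' => DIFFER
  Position 2: 'a' vs 'e' => DIFFER
  Position 3: 'b' vs 'b' => same
  Position 4: 'c' vs 'b' => DIFFER
  Position 5: 'e' vs 'c' => DIFFER
Positions that differ: 5

5


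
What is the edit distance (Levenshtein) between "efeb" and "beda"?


Computing edit distance: "efeb" -> "beda"
DP table:
           b    e    d    a
      0    1    2    3    4
  e   1    1    1    2    3
  f   2    2    2    2    3
  e   3    3    2    3    3
  b   4    3    3    3    4
Edit distance = dp[4][4] = 4

4


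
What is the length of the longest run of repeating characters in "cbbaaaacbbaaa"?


Input: "cbbaaaacbbaaa"
Scanning for longest run:
  Position 1 ('b'): new char, reset run to 1
  Position 2 ('b'): continues run of 'b', length=2
  Position 3 ('a'): new char, reset run to 1
  Position 4 ('a'): continues run of 'a', length=2
  Position 5 ('a'): continues run of 'a', length=3
  Position 6 ('a'): continues run of 'a', length=4
  Position 7 ('c'): new char, reset run to 1
  Position 8 ('b'): new char, reset run to 1
  Position 9 ('b'): continues run of 'b', length=2
  Position 10 ('a'): new char, reset run to 1
  Position 11 ('a'): continues run of 'a', length=2
  Position 12 ('a'): continues run of 'a', length=3
Longest run: 'a' with length 4

4


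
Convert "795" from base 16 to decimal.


Input: "795" in base 16
Positional expansion:
  Digit '7' (value 7) x 16^2 = 1792
  Digit '9' (value 9) x 16^1 = 144
  Digit '5' (value 5) x 16^0 = 5
Sum = 1941

1941


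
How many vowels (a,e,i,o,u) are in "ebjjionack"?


Input: ebjjionack
Checking each character:
  'e' at position 0: vowel (running total: 1)
  'b' at position 1: consonant
  'j' at position 2: consonant
  'j' at position 3: consonant
  'i' at position 4: vowel (running total: 2)
  'o' at position 5: vowel (running total: 3)
  'n' at position 6: consonant
  'a' at position 7: vowel (running total: 4)
  'c' at position 8: consonant
  'k' at position 9: consonant
Total vowels: 4

4


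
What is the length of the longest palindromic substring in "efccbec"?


Input: "efccbec"
Checking substrings for palindromes:
  [2:4] "cc" (len 2) => palindrome
Longest palindromic substring: "cc" with length 2

2


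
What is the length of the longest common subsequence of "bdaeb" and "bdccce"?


LCS of "bdaeb" and "bdccce"
DP table:
           b    d    c    c    c    e
      0    0    0    0    0    0    0
  b   0    1    1    1    1    1    1
  d   0    1    2    2    2    2    2
  a   0    1    2    2    2    2    2
  e   0    1    2    2    2    2    3
  b   0    1    2    2    2    2    3
LCS length = dp[5][6] = 3

3


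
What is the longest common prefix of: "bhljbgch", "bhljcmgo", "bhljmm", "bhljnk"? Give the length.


Words: bhljbgch, bhljcmgo, bhljmm, bhljnk
  Position 0: all 'b' => match
  Position 1: all 'h' => match
  Position 2: all 'l' => match
  Position 3: all 'j' => match
  Position 4: ('b', 'c', 'm', 'n') => mismatch, stop
LCP = "bhlj" (length 4)

4


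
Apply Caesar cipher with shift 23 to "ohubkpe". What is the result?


Caesar cipher: shift "ohubkpe" by 23
  'o' (pos 14) + 23 = pos 11 = 'l'
  'h' (pos 7) + 23 = pos 4 = 'e'
  'u' (pos 20) + 23 = pos 17 = 'r'
  'b' (pos 1) + 23 = pos 24 = 'y'
  'k' (pos 10) + 23 = pos 7 = 'h'
  'p' (pos 15) + 23 = pos 12 = 'm'
  'e' (pos 4) + 23 = pos 1 = 'b'
Result: leryhmb

leryhmb


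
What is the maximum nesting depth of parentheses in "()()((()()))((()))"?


Input: "()()((()()))((()))"
Tracking depth:
  Position 0 '(': depth becomes 1
  Position 1 ')': depth becomes 0
  Position 2 '(': depth becomes 1
  Position 3 ')': depth becomes 0
  Position 4 '(': depth becomes 1
  Position 5 '(': depth becomes 2
  Position 6 '(': depth becomes 3
  Position 7 ')': depth becomes 2
  Position 8 '(': depth becomes 3
  Position 9 ')': depth becomes 2
  Position 10 ')': depth becomes 1
  Position 11 ')': depth becomes 0
  Position 12 '(': depth becomes 1
  Position 13 '(': depth becomes 2
  Position 14 '(': depth becomes 3
  Position 15 ')': depth becomes 2
  Position 16 ')': depth becomes 1
  Position 17 ')': depth becomes 0
Maximum depth reached: 3

3


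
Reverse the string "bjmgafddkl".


Input: bjmgafddkl
Reading characters right to left:
  Position 9: 'l'
  Position 8: 'k'
  Position 7: 'd'
  Position 6: 'd'
  Position 5: 'f'
  Position 4: 'a'
  Position 3: 'g'
  Position 2: 'm'
  Position 1: 'j'
  Position 0: 'b'
Reversed: lkddfagmjb

lkddfagmjb


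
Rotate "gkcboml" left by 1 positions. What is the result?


Input: "gkcboml", rotate left by 1
First 1 characters: "g"
Remaining characters: "kcboml"
Concatenate remaining + first: "kcboml" + "g" = "kcbomlg"

kcbomlg


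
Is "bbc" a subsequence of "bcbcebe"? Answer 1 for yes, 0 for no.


Check if "bbc" is a subsequence of "bcbcebe"
Greedy scan:
  Position 0 ('b'): matches sub[0] = 'b'
  Position 1 ('c'): no match needed
  Position 2 ('b'): matches sub[1] = 'b'
  Position 3 ('c'): matches sub[2] = 'c'
  Position 4 ('e'): no match needed
  Position 5 ('b'): no match needed
  Position 6 ('e'): no match needed
All 3 characters matched => is a subsequence

1


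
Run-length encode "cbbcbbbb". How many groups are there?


Input: cbbcbbbb
Scanning for consecutive runs:
  Group 1: 'c' x 1 (positions 0-0)
  Group 2: 'b' x 2 (positions 1-2)
  Group 3: 'c' x 1 (positions 3-3)
  Group 4: 'b' x 4 (positions 4-7)
Total groups: 4

4


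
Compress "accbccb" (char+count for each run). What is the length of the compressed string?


Input: accbccb
Runs:
  'a' x 1 => "a1"
  'c' x 2 => "c2"
  'b' x 1 => "b1"
  'c' x 2 => "c2"
  'b' x 1 => "b1"
Compressed: "a1c2b1c2b1"
Compressed length: 10

10


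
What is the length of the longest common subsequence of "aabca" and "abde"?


LCS of "aabca" and "abde"
DP table:
           a    b    d    e
      0    0    0    0    0
  a   0    1    1    1    1
  a   0    1    1    1    1
  b   0    1    2    2    2
  c   0    1    2    2    2
  a   0    1    2    2    2
LCS length = dp[5][4] = 2

2


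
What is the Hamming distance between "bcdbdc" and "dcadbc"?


Comparing "bcdbdc" and "dcadbc" position by position:
  Position 0: 'b' vs 'd' => differ
  Position 1: 'c' vs 'c' => same
  Position 2: 'd' vs 'a' => differ
  Position 3: 'b' vs 'd' => differ
  Position 4: 'd' vs 'b' => differ
  Position 5: 'c' vs 'c' => same
Total differences (Hamming distance): 4

4


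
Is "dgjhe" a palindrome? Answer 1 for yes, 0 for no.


Input: dgjhe
Reversed: ehjgd
  Compare pos 0 ('d') with pos 4 ('e'): MISMATCH
  Compare pos 1 ('g') with pos 3 ('h'): MISMATCH
Result: not a palindrome

0


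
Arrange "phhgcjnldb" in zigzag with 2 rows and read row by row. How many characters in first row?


Zigzag "phhgcjnldb" into 2 rows:
Placing characters:
  'p' => row 0
  'h' => row 1
  'h' => row 0
  'g' => row 1
  'c' => row 0
  'j' => row 1
  'n' => row 0
  'l' => row 1
  'd' => row 0
  'b' => row 1
Rows:
  Row 0: "phcnd"
  Row 1: "hgjlb"
First row length: 5

5


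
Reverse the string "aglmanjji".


Input: aglmanjji
Reading characters right to left:
  Position 8: 'i'
  Position 7: 'j'
  Position 6: 'j'
  Position 5: 'n'
  Position 4: 'a'
  Position 3: 'm'
  Position 2: 'l'
  Position 1: 'g'
  Position 0: 'a'
Reversed: ijjnamlga

ijjnamlga


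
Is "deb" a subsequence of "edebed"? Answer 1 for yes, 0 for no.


Check if "deb" is a subsequence of "edebed"
Greedy scan:
  Position 0 ('e'): no match needed
  Position 1 ('d'): matches sub[0] = 'd'
  Position 2 ('e'): matches sub[1] = 'e'
  Position 3 ('b'): matches sub[2] = 'b'
  Position 4 ('e'): no match needed
  Position 5 ('d'): no match needed
All 3 characters matched => is a subsequence

1


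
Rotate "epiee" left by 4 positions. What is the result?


Input: "epiee", rotate left by 4
First 4 characters: "epie"
Remaining characters: "e"
Concatenate remaining + first: "e" + "epie" = "eepie"

eepie


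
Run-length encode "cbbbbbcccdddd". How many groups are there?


Input: cbbbbbcccdddd
Scanning for consecutive runs:
  Group 1: 'c' x 1 (positions 0-0)
  Group 2: 'b' x 5 (positions 1-5)
  Group 3: 'c' x 3 (positions 6-8)
  Group 4: 'd' x 4 (positions 9-12)
Total groups: 4

4


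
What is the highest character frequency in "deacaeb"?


Input: deacaeb
Character counts:
  'a': 2
  'b': 1
  'c': 1
  'd': 1
  'e': 2
Maximum frequency: 2

2


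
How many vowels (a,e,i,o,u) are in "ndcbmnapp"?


Input: ndcbmnapp
Checking each character:
  'n' at position 0: consonant
  'd' at position 1: consonant
  'c' at position 2: consonant
  'b' at position 3: consonant
  'm' at position 4: consonant
  'n' at position 5: consonant
  'a' at position 6: vowel (running total: 1)
  'p' at position 7: consonant
  'p' at position 8: consonant
Total vowels: 1

1


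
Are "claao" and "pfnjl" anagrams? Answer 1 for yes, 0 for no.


Strings: "claao", "pfnjl"
Sorted first:  aaclo
Sorted second: fjlnp
Differ at position 0: 'a' vs 'f' => not anagrams

0


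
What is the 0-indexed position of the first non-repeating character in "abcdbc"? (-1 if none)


Input: abcdbc
Character frequencies:
  'a': 1
  'b': 2
  'c': 2
  'd': 1
Scanning left to right for freq == 1:
  Position 0 ('a'): unique! => answer = 0

0


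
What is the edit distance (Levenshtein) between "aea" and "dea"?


Computing edit distance: "aea" -> "dea"
DP table:
           d    e    a
      0    1    2    3
  a   1    1    2    2
  e   2    2    1    2
  a   3    3    2    1
Edit distance = dp[3][3] = 1

1


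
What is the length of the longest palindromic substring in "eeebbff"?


Input: "eeebbff"
Checking substrings for palindromes:
  [0:3] "eee" (len 3) => palindrome
  [0:2] "ee" (len 2) => palindrome
  [1:3] "ee" (len 2) => palindrome
  [3:5] "bb" (len 2) => palindrome
  [5:7] "ff" (len 2) => palindrome
Longest palindromic substring: "eee" with length 3

3


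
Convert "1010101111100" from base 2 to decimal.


Input: "1010101111100" in base 2
Positional expansion:
  Digit '1' (value 1) x 2^12 = 4096
  Digit '0' (value 0) x 2^11 = 0
  Digit '1' (value 1) x 2^10 = 1024
  Digit '0' (value 0) x 2^9 = 0
  Digit '1' (value 1) x 2^8 = 256
  Digit '0' (value 0) x 2^7 = 0
  Digit '1' (value 1) x 2^6 = 64
  Digit '1' (value 1) x 2^5 = 32
  Digit '1' (value 1) x 2^4 = 16
  Digit '1' (value 1) x 2^3 = 8
  Digit '1' (value 1) x 2^2 = 4
  Digit '0' (value 0) x 2^1 = 0
  Digit '0' (value 0) x 2^0 = 0
Sum = 5500

5500


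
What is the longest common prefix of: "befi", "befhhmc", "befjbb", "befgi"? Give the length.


Words: befi, befhhmc, befjbb, befgi
  Position 0: all 'b' => match
  Position 1: all 'e' => match
  Position 2: all 'f' => match
  Position 3: ('i', 'h', 'j', 'g') => mismatch, stop
LCP = "bef" (length 3)

3


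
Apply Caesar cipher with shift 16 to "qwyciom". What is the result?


Caesar cipher: shift "qwyciom" by 16
  'q' (pos 16) + 16 = pos 6 = 'g'
  'w' (pos 22) + 16 = pos 12 = 'm'
  'y' (pos 24) + 16 = pos 14 = 'o'
  'c' (pos 2) + 16 = pos 18 = 's'
  'i' (pos 8) + 16 = pos 24 = 'y'
  'o' (pos 14) + 16 = pos 4 = 'e'
  'm' (pos 12) + 16 = pos 2 = 'c'
Result: gmosyec

gmosyec


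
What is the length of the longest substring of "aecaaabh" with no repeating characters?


Input: "aecaaabh"
Sliding window (track last position of each char):
  Position 0 ('a'): window [0,0] length 1 -- new best
  Position 1 ('e'): window [0,1] length 2 -- new best
  Position 2 ('c'): window [0,2] length 3 -- new best
  Position 3 ('a'): repeat (last at 0), move window start to 1
  Position 3 ('a'): window [1,3] length 3
  Position 4 ('a'): repeat (last at 3), move window start to 4
  Position 4 ('a'): window [4,4] length 1
  Position 5 ('a'): repeat (last at 4), move window start to 5
  Position 5 ('a'): window [5,5] length 1
  Position 6 ('b'): window [5,6] length 2
  Position 7 ('h'): window [5,7] length 3
Longest substring with no repeats: "aec" with length 3

3


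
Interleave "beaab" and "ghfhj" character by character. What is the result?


Interleaving "beaab" and "ghfhj":
  Position 0: 'b' from first, 'g' from second => "bg"
  Position 1: 'e' from first, 'h' from second => "eh"
  Position 2: 'a' from first, 'f' from second => "af"
  Position 3: 'a' from first, 'h' from second => "ah"
  Position 4: 'b' from first, 'j' from second => "bj"
Result: bgehafahbj

bgehafahbj


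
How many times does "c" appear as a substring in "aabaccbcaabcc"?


Searching for "c" in "aabaccbcaabcc"
Scanning each position:
  Position 0: "a" => no
  Position 1: "a" => no
  Position 2: "b" => no
  Position 3: "a" => no
  Position 4: "c" => MATCH
  Position 5: "c" => MATCH
  Position 6: "b" => no
  Position 7: "c" => MATCH
  Position 8: "a" => no
  Position 9: "a" => no
  Position 10: "b" => no
  Position 11: "c" => MATCH
  Position 12: "c" => MATCH
Total occurrences: 5

5


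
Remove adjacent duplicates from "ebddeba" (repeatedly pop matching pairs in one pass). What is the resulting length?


Input: ebddeba
Stack-based adjacent duplicate removal:
  Read 'e': push. Stack: e
  Read 'b': push. Stack: eb
  Read 'd': push. Stack: ebd
  Read 'd': matches stack top 'd' => pop. Stack: eb
  Read 'e': push. Stack: ebe
  Read 'b': push. Stack: ebeb
  Read 'a': push. Stack: ebeba
Final stack: "ebeba" (length 5)

5


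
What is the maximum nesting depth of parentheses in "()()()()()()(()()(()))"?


Input: "()()()()()()(()()(()))"
Tracking depth:
  Position 0 '(': depth becomes 1
  Position 1 ')': depth becomes 0
  Position 2 '(': depth becomes 1
  Position 3 ')': depth becomes 0
  Position 4 '(': depth becomes 1
  Position 5 ')': depth becomes 0
  Position 6 '(': depth becomes 1
  Position 7 ')': depth becomes 0
  Position 8 '(': depth becomes 1
  Position 9 ')': depth becomes 0
  Position 10 '(': depth becomes 1
  Position 11 ')': depth becomes 0
  Position 12 '(': depth becomes 1
  Position 13 '(': depth becomes 2
  Position 14 ')': depth becomes 1
  Position 15 '(': depth becomes 2
  Position 16 ')': depth becomes 1
  Position 17 '(': depth becomes 2
  Position 18 '(': depth becomes 3
  Position 19 ')': depth becomes 2
  Position 20 ')': depth becomes 1
  Position 21 ')': depth becomes 0
Maximum depth reached: 3

3


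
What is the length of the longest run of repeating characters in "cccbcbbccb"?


Input: "cccbcbbccb"
Scanning for longest run:
  Position 1 ('c'): continues run of 'c', length=2
  Position 2 ('c'): continues run of 'c', length=3
  Position 3 ('b'): new char, reset run to 1
  Position 4 ('c'): new char, reset run to 1
  Position 5 ('b'): new char, reset run to 1
  Position 6 ('b'): continues run of 'b', length=2
  Position 7 ('c'): new char, reset run to 1
  Position 8 ('c'): continues run of 'c', length=2
  Position 9 ('b'): new char, reset run to 1
Longest run: 'c' with length 3

3


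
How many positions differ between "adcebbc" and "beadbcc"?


Comparing "adcebbc" and "beadbcc" position by position:
  Position 0: 'a' vs 'b' => DIFFER
  Position 1: 'd' vs 'e' => DIFFER
  Position 2: 'c' vs 'a' => DIFFER
  Position 3: 'e' vs 'd' => DIFFER
  Position 4: 'b' vs 'b' => same
  Position 5: 'b' vs 'c' => DIFFER
  Position 6: 'c' vs 'c' => same
Positions that differ: 5

5


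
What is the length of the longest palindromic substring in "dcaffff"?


Input: "dcaffff"
Checking substrings for palindromes:
  [3:7] "ffff" (len 4) => palindrome
  [3:6] "fff" (len 3) => palindrome
  [4:7] "fff" (len 3) => palindrome
  [3:5] "ff" (len 2) => palindrome
  [4:6] "ff" (len 2) => palindrome
  [5:7] "ff" (len 2) => palindrome
Longest palindromic substring: "ffff" with length 4

4


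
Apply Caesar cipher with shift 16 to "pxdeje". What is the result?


Caesar cipher: shift "pxdeje" by 16
  'p' (pos 15) + 16 = pos 5 = 'f'
  'x' (pos 23) + 16 = pos 13 = 'n'
  'd' (pos 3) + 16 = pos 19 = 't'
  'e' (pos 4) + 16 = pos 20 = 'u'
  'j' (pos 9) + 16 = pos 25 = 'z'
  'e' (pos 4) + 16 = pos 20 = 'u'
Result: fntuzu

fntuzu


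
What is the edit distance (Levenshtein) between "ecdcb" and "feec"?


Computing edit distance: "ecdcb" -> "feec"
DP table:
           f    e    e    c
      0    1    2    3    4
  e   1    1    1    2    3
  c   2    2    2    2    2
  d   3    3    3    3    3
  c   4    4    4    4    3
  b   5    5    5    5    4
Edit distance = dp[5][4] = 4

4


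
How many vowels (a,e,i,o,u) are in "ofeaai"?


Input: ofeaai
Checking each character:
  'o' at position 0: vowel (running total: 1)
  'f' at position 1: consonant
  'e' at position 2: vowel (running total: 2)
  'a' at position 3: vowel (running total: 3)
  'a' at position 4: vowel (running total: 4)
  'i' at position 5: vowel (running total: 5)
Total vowels: 5

5


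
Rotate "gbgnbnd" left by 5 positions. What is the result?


Input: "gbgnbnd", rotate left by 5
First 5 characters: "gbgnb"
Remaining characters: "nd"
Concatenate remaining + first: "nd" + "gbgnb" = "ndgbgnb"

ndgbgnb


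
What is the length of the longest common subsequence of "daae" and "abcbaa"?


LCS of "daae" and "abcbaa"
DP table:
           a    b    c    b    a    a
      0    0    0    0    0    0    0
  d   0    0    0    0    0    0    0
  a   0    1    1    1    1    1    1
  a   0    1    1    1    1    2    2
  e   0    1    1    1    1    2    2
LCS length = dp[4][6] = 2

2


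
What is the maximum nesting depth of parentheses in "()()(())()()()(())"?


Input: "()()(())()()()(())"
Tracking depth:
  Position 0 '(': depth becomes 1
  Position 1 ')': depth becomes 0
  Position 2 '(': depth becomes 1
  Position 3 ')': depth becomes 0
  Position 4 '(': depth becomes 1
  Position 5 '(': depth becomes 2
  Position 6 ')': depth becomes 1
  Position 7 ')': depth becomes 0
  Position 8 '(': depth becomes 1
  Position 9 ')': depth becomes 0
  Position 10 '(': depth becomes 1
  Position 11 ')': depth becomes 0
  Position 12 '(': depth becomes 1
  Position 13 ')': depth becomes 0
  Position 14 '(': depth becomes 1
  Position 15 '(': depth becomes 2
  Position 16 ')': depth becomes 1
  Position 17 ')': depth becomes 0
Maximum depth reached: 2

2


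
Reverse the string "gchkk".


Input: gchkk
Reading characters right to left:
  Position 4: 'k'
  Position 3: 'k'
  Position 2: 'h'
  Position 1: 'c'
  Position 0: 'g'
Reversed: kkhcg

kkhcg


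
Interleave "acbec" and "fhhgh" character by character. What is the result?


Interleaving "acbec" and "fhhgh":
  Position 0: 'a' from first, 'f' from second => "af"
  Position 1: 'c' from first, 'h' from second => "ch"
  Position 2: 'b' from first, 'h' from second => "bh"
  Position 3: 'e' from first, 'g' from second => "eg"
  Position 4: 'c' from first, 'h' from second => "ch"
Result: afchbhegch

afchbhegch


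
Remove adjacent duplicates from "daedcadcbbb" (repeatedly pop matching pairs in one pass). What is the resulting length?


Input: daedcadcbbb
Stack-based adjacent duplicate removal:
  Read 'd': push. Stack: d
  Read 'a': push. Stack: da
  Read 'e': push. Stack: dae
  Read 'd': push. Stack: daed
  Read 'c': push. Stack: daedc
  Read 'a': push. Stack: daedca
  Read 'd': push. Stack: daedcad
  Read 'c': push. Stack: daedcadc
  Read 'b': push. Stack: daedcadcb
  Read 'b': matches stack top 'b' => pop. Stack: daedcadc
  Read 'b': push. Stack: daedcadcb
Final stack: "daedcadcb" (length 9)

9


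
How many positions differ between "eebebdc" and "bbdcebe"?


Comparing "eebebdc" and "bbdcebe" position by position:
  Position 0: 'e' vs 'b' => DIFFER
  Position 1: 'e' vs 'b' => DIFFER
  Position 2: 'b' vs 'd' => DIFFER
  Position 3: 'e' vs 'c' => DIFFER
  Position 4: 'b' vs 'e' => DIFFER
  Position 5: 'd' vs 'b' => DIFFER
  Position 6: 'c' vs 'e' => DIFFER
Positions that differ: 7

7


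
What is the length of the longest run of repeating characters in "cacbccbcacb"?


Input: "cacbccbcacb"
Scanning for longest run:
  Position 1 ('a'): new char, reset run to 1
  Position 2 ('c'): new char, reset run to 1
  Position 3 ('b'): new char, reset run to 1
  Position 4 ('c'): new char, reset run to 1
  Position 5 ('c'): continues run of 'c', length=2
  Position 6 ('b'): new char, reset run to 1
  Position 7 ('c'): new char, reset run to 1
  Position 8 ('a'): new char, reset run to 1
  Position 9 ('c'): new char, reset run to 1
  Position 10 ('b'): new char, reset run to 1
Longest run: 'c' with length 2

2


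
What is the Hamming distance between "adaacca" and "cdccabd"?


Comparing "adaacca" and "cdccabd" position by position:
  Position 0: 'a' vs 'c' => differ
  Position 1: 'd' vs 'd' => same
  Position 2: 'a' vs 'c' => differ
  Position 3: 'a' vs 'c' => differ
  Position 4: 'c' vs 'a' => differ
  Position 5: 'c' vs 'b' => differ
  Position 6: 'a' vs 'd' => differ
Total differences (Hamming distance): 6

6


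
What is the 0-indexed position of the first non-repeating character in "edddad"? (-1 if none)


Input: edddad
Character frequencies:
  'a': 1
  'd': 4
  'e': 1
Scanning left to right for freq == 1:
  Position 0 ('e'): unique! => answer = 0

0


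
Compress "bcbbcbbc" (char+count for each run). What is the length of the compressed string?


Input: bcbbcbbc
Runs:
  'b' x 1 => "b1"
  'c' x 1 => "c1"
  'b' x 2 => "b2"
  'c' x 1 => "c1"
  'b' x 2 => "b2"
  'c' x 1 => "c1"
Compressed: "b1c1b2c1b2c1"
Compressed length: 12

12


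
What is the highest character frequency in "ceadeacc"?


Input: ceadeacc
Character counts:
  'a': 2
  'c': 3
  'd': 1
  'e': 2
Maximum frequency: 3

3


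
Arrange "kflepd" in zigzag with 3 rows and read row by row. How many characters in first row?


Zigzag "kflepd" into 3 rows:
Placing characters:
  'k' => row 0
  'f' => row 1
  'l' => row 2
  'e' => row 1
  'p' => row 0
  'd' => row 1
Rows:
  Row 0: "kp"
  Row 1: "fed"
  Row 2: "l"
First row length: 2

2


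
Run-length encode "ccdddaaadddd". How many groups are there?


Input: ccdddaaadddd
Scanning for consecutive runs:
  Group 1: 'c' x 2 (positions 0-1)
  Group 2: 'd' x 3 (positions 2-4)
  Group 3: 'a' x 3 (positions 5-7)
  Group 4: 'd' x 4 (positions 8-11)
Total groups: 4

4


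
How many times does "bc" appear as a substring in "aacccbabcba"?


Searching for "bc" in "aacccbabcba"
Scanning each position:
  Position 0: "aa" => no
  Position 1: "ac" => no
  Position 2: "cc" => no
  Position 3: "cc" => no
  Position 4: "cb" => no
  Position 5: "ba" => no
  Position 6: "ab" => no
  Position 7: "bc" => MATCH
  Position 8: "cb" => no
  Position 9: "ba" => no
Total occurrences: 1

1


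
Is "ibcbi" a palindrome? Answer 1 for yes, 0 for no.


Input: ibcbi
Reversed: ibcbi
  Compare pos 0 ('i') with pos 4 ('i'): match
  Compare pos 1 ('b') with pos 3 ('b'): match
Result: palindrome

1


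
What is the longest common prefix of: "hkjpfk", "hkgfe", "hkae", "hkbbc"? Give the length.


Words: hkjpfk, hkgfe, hkae, hkbbc
  Position 0: all 'h' => match
  Position 1: all 'k' => match
  Position 2: ('j', 'g', 'a', 'b') => mismatch, stop
LCP = "hk" (length 2)

2


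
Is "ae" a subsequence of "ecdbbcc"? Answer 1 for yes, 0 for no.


Check if "ae" is a subsequence of "ecdbbcc"
Greedy scan:
  Position 0 ('e'): no match needed
  Position 1 ('c'): no match needed
  Position 2 ('d'): no match needed
  Position 3 ('b'): no match needed
  Position 4 ('b'): no match needed
  Position 5 ('c'): no match needed
  Position 6 ('c'): no match needed
Only matched 0/2 characters => not a subsequence

0


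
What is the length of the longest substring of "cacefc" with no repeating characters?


Input: "cacefc"
Sliding window (track last position of each char):
  Position 0 ('c'): window [0,0] length 1 -- new best
  Position 1 ('a'): window [0,1] length 2 -- new best
  Position 2 ('c'): repeat (last at 0), move window start to 1
  Position 2 ('c'): window [1,2] length 2
  Position 3 ('e'): window [1,3] length 3 -- new best
  Position 4 ('f'): window [1,4] length 4 -- new best
  Position 5 ('c'): repeat (last at 2), move window start to 3
  Position 5 ('c'): window [3,5] length 3
Longest substring with no repeats: "acef" with length 4

4


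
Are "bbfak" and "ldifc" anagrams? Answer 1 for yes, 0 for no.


Strings: "bbfak", "ldifc"
Sorted first:  abbfk
Sorted second: cdfil
Differ at position 0: 'a' vs 'c' => not anagrams

0


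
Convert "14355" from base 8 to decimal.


Input: "14355" in base 8
Positional expansion:
  Digit '1' (value 1) x 8^4 = 4096
  Digit '4' (value 4) x 8^3 = 2048
  Digit '3' (value 3) x 8^2 = 192
  Digit '5' (value 5) x 8^1 = 40
  Digit '5' (value 5) x 8^0 = 5
Sum = 6381

6381


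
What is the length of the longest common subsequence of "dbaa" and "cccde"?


LCS of "dbaa" and "cccde"
DP table:
           c    c    c    d    e
      0    0    0    0    0    0
  d   0    0    0    0    1    1
  b   0    0    0    0    1    1
  a   0    0    0    0    1    1
  a   0    0    0    0    1    1
LCS length = dp[4][5] = 1

1


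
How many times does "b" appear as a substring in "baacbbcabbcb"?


Searching for "b" in "baacbbcabbcb"
Scanning each position:
  Position 0: "b" => MATCH
  Position 1: "a" => no
  Position 2: "a" => no
  Position 3: "c" => no
  Position 4: "b" => MATCH
  Position 5: "b" => MATCH
  Position 6: "c" => no
  Position 7: "a" => no
  Position 8: "b" => MATCH
  Position 9: "b" => MATCH
  Position 10: "c" => no
  Position 11: "b" => MATCH
Total occurrences: 6

6


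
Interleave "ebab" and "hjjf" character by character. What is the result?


Interleaving "ebab" and "hjjf":
  Position 0: 'e' from first, 'h' from second => "eh"
  Position 1: 'b' from first, 'j' from second => "bj"
  Position 2: 'a' from first, 'j' from second => "aj"
  Position 3: 'b' from first, 'f' from second => "bf"
Result: ehbjajbf

ehbjajbf


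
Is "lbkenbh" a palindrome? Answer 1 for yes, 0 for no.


Input: lbkenbh
Reversed: hbnekbl
  Compare pos 0 ('l') with pos 6 ('h'): MISMATCH
  Compare pos 1 ('b') with pos 5 ('b'): match
  Compare pos 2 ('k') with pos 4 ('n'): MISMATCH
Result: not a palindrome

0


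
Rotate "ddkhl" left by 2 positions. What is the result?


Input: "ddkhl", rotate left by 2
First 2 characters: "dd"
Remaining characters: "khl"
Concatenate remaining + first: "khl" + "dd" = "khldd"

khldd


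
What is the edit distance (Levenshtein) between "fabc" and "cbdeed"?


Computing edit distance: "fabc" -> "cbdeed"
DP table:
           c    b    d    e    e    d
      0    1    2    3    4    5    6
  f   1    1    2    3    4    5    6
  a   2    2    2    3    4    5    6
  b   3    3    2    3    4    5    6
  c   4    3    3    3    4    5    6
Edit distance = dp[4][6] = 6

6


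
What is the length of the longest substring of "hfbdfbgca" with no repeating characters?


Input: "hfbdfbgca"
Sliding window (track last position of each char):
  Position 0 ('h'): window [0,0] length 1 -- new best
  Position 1 ('f'): window [0,1] length 2 -- new best
  Position 2 ('b'): window [0,2] length 3 -- new best
  Position 3 ('d'): window [0,3] length 4 -- new best
  Position 4 ('f'): repeat (last at 1), move window start to 2
  Position 4 ('f'): window [2,4] length 3
  Position 5 ('b'): repeat (last at 2), move window start to 3
  Position 5 ('b'): window [3,5] length 3
  Position 6 ('g'): window [3,6] length 4
  Position 7 ('c'): window [3,7] length 5 -- new best
  Position 8 ('a'): window [3,8] length 6 -- new best
Longest substring with no repeats: "dfbgca" with length 6

6


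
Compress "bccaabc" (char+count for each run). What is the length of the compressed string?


Input: bccaabc
Runs:
  'b' x 1 => "b1"
  'c' x 2 => "c2"
  'a' x 2 => "a2"
  'b' x 1 => "b1"
  'c' x 1 => "c1"
Compressed: "b1c2a2b1c1"
Compressed length: 10

10


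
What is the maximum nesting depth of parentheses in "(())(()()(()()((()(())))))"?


Input: "(())(()()(()()((()(())))))"
Tracking depth:
  Position 0 '(': depth becomes 1
  Position 1 '(': depth becomes 2
  Position 2 ')': depth becomes 1
  Position 3 ')': depth becomes 0
  Position 4 '(': depth becomes 1
  Position 5 '(': depth becomes 2
  Position 6 ')': depth becomes 1
  Position 7 '(': depth becomes 2
  Position 8 ')': depth becomes 1
  Position 9 '(': depth becomes 2
  Position 10 '(': depth becomes 3
  Position 11 ')': depth becomes 2
  Position 12 '(': depth becomes 3
  Position 13 ')': depth becomes 2
  Position 14 '(': depth becomes 3
  Position 15 '(': depth becomes 4
  Position 16 '(': depth becomes 5
  Position 17 ')': depth becomes 4
  Position 18 '(': depth becomes 5
  Position 19 '(': depth becomes 6
  Position 20 ')': depth becomes 5
  Position 21 ')': depth becomes 4
  Position 22 ')': depth becomes 3
  Position 23 ')': depth becomes 2
  Position 24 ')': depth becomes 1
  Position 25 ')': depth becomes 0
Maximum depth reached: 6

6
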